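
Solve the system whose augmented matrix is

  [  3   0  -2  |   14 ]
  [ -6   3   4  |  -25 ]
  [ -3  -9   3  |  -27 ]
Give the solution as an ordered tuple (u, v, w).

ρ1 := 1/3·ρ1
ρ2 := ρ2 + 6·ρ1
ρ3 := ρ3 + 3·ρ1
ρ2 := 1/3·ρ2
ρ3 := ρ3 + 9·ρ2
ρ1 := ρ1 + 2/3·ρ3
Reading off the last column: u = 2, v = 1, w = -4.

(2, 1, -4)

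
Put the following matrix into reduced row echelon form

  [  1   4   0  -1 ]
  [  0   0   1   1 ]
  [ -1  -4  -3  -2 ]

[[1, 4, 0, -1], [0, 0, 1, 1], [0, 0, 0, 0]]

R3 → R3 + R1
R3 → R3 + 3·R2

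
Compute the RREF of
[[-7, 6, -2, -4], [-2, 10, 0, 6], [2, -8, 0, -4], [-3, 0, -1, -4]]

[[1, 0, 0, 2], [0, 1, 0, 1], [0, 0, 1, -2], [0, 0, 0, 0]]

Multiply R1 by -1/7.
Add 2 times R1 to R2.
Subtract 2 times R1 from R3.
Add 3 times R1 to R4.
Multiply R2 by 7/58.
Add 44/7 times R2 to R3.
Add 18/7 times R2 to R4.
Multiply R3 by -29/4.
Subtract 1/29 times R3 from R4.
Subtract 2/29 times R3 from R2.
Subtract 2/7 times R3 from R1.
Add 6/7 times R2 to R1.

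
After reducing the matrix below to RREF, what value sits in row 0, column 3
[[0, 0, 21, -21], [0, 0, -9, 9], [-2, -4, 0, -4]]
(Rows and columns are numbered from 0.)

R1 <-> R3
  [ -2  -4   0   -4 ]
  [  0   0  -9    9 ]
  [  0   0  21  -21 ]
R1 ← -1/2·R1
  [ 1  2   0    2 ]
  [ 0  0  -9    9 ]
  [ 0  0  21  -21 ]
R2 ← -1/9·R2
  [ 1  2   0    2 ]
  [ 0  0   1   -1 ]
  [ 0  0  21  -21 ]
R3 ← R3 − 21·R2
  [ 1  2  0   2 ]
  [ 0  0  1  -1 ]
  [ 0  0  0   0 ]

2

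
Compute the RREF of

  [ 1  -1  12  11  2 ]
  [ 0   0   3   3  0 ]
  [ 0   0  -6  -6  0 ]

[[1, -1, 0, -1, 2], [0, 0, 1, 1, 0], [0, 0, 0, 0, 0]]

Multiply R2 by 1/3.
Add 6 times R2 to R3.
Subtract 12 times R2 from R1.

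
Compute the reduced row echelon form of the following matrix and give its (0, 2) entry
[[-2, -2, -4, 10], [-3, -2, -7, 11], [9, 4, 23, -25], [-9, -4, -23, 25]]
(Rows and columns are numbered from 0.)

3

R1 := -1/2·R1
R2 := R2 + 3·R1
R3 := R3 − 9·R1
R4 := R4 + 9·R1
R3 := R3 + 5·R2
R4 := R4 − 5·R2
R1 := R1 − R2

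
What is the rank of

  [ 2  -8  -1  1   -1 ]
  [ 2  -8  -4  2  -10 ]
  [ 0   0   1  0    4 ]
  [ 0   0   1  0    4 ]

rank = 3

R1 := 1/2·R1
  [ 1  -4  -1/2  1/2  -1/2 ]
  [ 2  -8    -4    2   -10 ]
  [ 0   0     1    0     4 ]
  [ 0   0     1    0     4 ]
R2 := R2 − 2·R1
  [ 1  -4  -1/2  1/2  -1/2 ]
  [ 0   0    -3    1    -9 ]
  [ 0   0     1    0     4 ]
  [ 0   0     1    0     4 ]
R2 := -1/3·R2
  [ 1  -4  -1/2   1/2  -1/2 ]
  [ 0   0     1  -1/3     3 ]
  [ 0   0     1     0     4 ]
  [ 0   0     1     0     4 ]
R3 := R3 − R2
  [ 1  -4  -1/2   1/2  -1/2 ]
  [ 0   0     1  -1/3     3 ]
  [ 0   0     0   1/3     1 ]
  [ 0   0     1     0     4 ]
R4 := R4 − R2
  [ 1  -4  -1/2   1/2  -1/2 ]
  [ 0   0     1  -1/3     3 ]
  [ 0   0     0   1/3     1 ]
  [ 0   0     0   1/3     1 ]
R3 := 3·R3
  [ 1  -4  -1/2   1/2  -1/2 ]
  [ 0   0     1  -1/3     3 ]
  [ 0   0     0     1     3 ]
  [ 0   0     0   1/3     1 ]
R4 := R4 − 1/3·R3
  [ 1  -4  -1/2   1/2  -1/2 ]
  [ 0   0     1  -1/3     3 ]
  [ 0   0     0     1     3 ]
  [ 0   0     0     0     0 ]
R2 := R2 + 1/3·R3
  [ 1  -4  -1/2  1/2  -1/2 ]
  [ 0   0     1    0     4 ]
  [ 0   0     0    1     3 ]
  [ 0   0     0    0     0 ]
R1 := R1 − 1/2·R3
  [ 1  -4  -1/2  0  -2 ]
  [ 0   0     1  0   4 ]
  [ 0   0     0  1   3 ]
  [ 0   0     0  0   0 ]
R1 := R1 + 1/2·R2
  [ 1  -4  0  0  0 ]
  [ 0   0  1  0  4 ]
  [ 0   0  0  1  3 ]
  [ 0   0  0  0  0 ]
The reduced form has 3 nonzero rows.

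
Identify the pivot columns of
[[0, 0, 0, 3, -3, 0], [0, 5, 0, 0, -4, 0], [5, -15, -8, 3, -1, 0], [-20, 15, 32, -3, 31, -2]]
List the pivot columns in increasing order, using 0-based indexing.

R1 ↔ R3
  [   5  -15  -8   3  -1   0 ]
  [   0    5   0   0  -4   0 ]
  [   0    0   0   3  -3   0 ]
  [ -20   15  32  -3  31  -2 ]
R1 → 1/5·R1
  [   1  -3  -8/5  3/5  -1/5   0 ]
  [   0   5     0    0    -4   0 ]
  [   0   0     0    3    -3   0 ]
  [ -20  15    32   -3    31  -2 ]
R4 → R4 + 20·R1
  [ 1   -3  -8/5  3/5  -1/5   0 ]
  [ 0    5     0    0    -4   0 ]
  [ 0    0     0    3    -3   0 ]
  [ 0  -45     0    9    27  -2 ]
R2 → 1/5·R2
  [ 1   -3  -8/5  3/5  -1/5   0 ]
  [ 0    1     0    0  -4/5   0 ]
  [ 0    0     0    3    -3   0 ]
  [ 0  -45     0    9    27  -2 ]
R4 → R4 + 45·R2
  [ 1  -3  -8/5  3/5  -1/5   0 ]
  [ 0   1     0    0  -4/5   0 ]
  [ 0   0     0    3    -3   0 ]
  [ 0   0     0    9    -9  -2 ]
R3 → 1/3·R3
  [ 1  -3  -8/5  3/5  -1/5   0 ]
  [ 0   1     0    0  -4/5   0 ]
  [ 0   0     0    1    -1   0 ]
  [ 0   0     0    9    -9  -2 ]
R4 → R4 − 9·R3
  [ 1  -3  -8/5  3/5  -1/5   0 ]
  [ 0   1     0    0  -4/5   0 ]
  [ 0   0     0    1    -1   0 ]
  [ 0   0     0    0     0  -2 ]
R4 → -1/2·R4
  [ 1  -3  -8/5  3/5  -1/5  0 ]
  [ 0   1     0    0  -4/5  0 ]
  [ 0   0     0    1    -1  0 ]
  [ 0   0     0    0     0  1 ]
R1 → R1 − 3/5·R3
  [ 1  -3  -8/5  0   2/5  0 ]
  [ 0   1     0  0  -4/5  0 ]
  [ 0   0     0  1    -1  0 ]
  [ 0   0     0  0     0  1 ]
R1 → R1 + 3·R2
  [ 1  0  -8/5  0    -2  0 ]
  [ 0  1     0  0  -4/5  0 ]
  [ 0  0     0  1    -1  0 ]
  [ 0  0     0  0     0  1 ]
Pivot columns are the columns containing a leading 1.

0, 1, 3, 5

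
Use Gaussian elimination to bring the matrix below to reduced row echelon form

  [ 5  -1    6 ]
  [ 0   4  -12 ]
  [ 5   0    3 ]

[[1, 0, 3/5], [0, 1, -3], [0, 0, 0]]

R1 -> 1/5·R1
  [ 1  -1/5  6/5 ]
  [ 0     4  -12 ]
  [ 5     0    3 ]
R3 -> R3 − 5·R1
  [ 1  -1/5  6/5 ]
  [ 0     4  -12 ]
  [ 0     1   -3 ]
R2 -> 1/4·R2
  [ 1  -1/5  6/5 ]
  [ 0     1   -3 ]
  [ 0     1   -3 ]
R3 -> R3 − R2
  [ 1  -1/5  6/5 ]
  [ 0     1   -3 ]
  [ 0     0    0 ]
R1 -> R1 + 1/5·R2
  [ 1  0  3/5 ]
  [ 0  1   -3 ]
  [ 0  0    0 ]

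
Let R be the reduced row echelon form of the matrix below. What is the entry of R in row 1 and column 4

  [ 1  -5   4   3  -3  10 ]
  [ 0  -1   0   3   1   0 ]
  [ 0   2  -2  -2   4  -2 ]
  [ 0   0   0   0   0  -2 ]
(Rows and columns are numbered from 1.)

-4

Multiply ρ2 by -1.
  [ 1  -5   4   3  -3  10 ]
  [ 0   1   0  -3  -1   0 ]
  [ 0   2  -2  -2   4  -2 ]
  [ 0   0   0   0   0  -2 ]
Subtract 2 times ρ2 from ρ3.
  [ 1  -5   4   3  -3  10 ]
  [ 0   1   0  -3  -1   0 ]
  [ 0   0  -2   4   6  -2 ]
  [ 0   0   0   0   0  -2 ]
Multiply ρ3 by -1/2.
  [ 1  -5  4   3  -3  10 ]
  [ 0   1  0  -3  -1   0 ]
  [ 0   0  1  -2  -3   1 ]
  [ 0   0  0   0   0  -2 ]
Multiply ρ4 by -1/2.
  [ 1  -5  4   3  -3  10 ]
  [ 0   1  0  -3  -1   0 ]
  [ 0   0  1  -2  -3   1 ]
  [ 0   0  0   0   0   1 ]
Subtract ρ4 from ρ3.
  [ 1  -5  4   3  -3  10 ]
  [ 0   1  0  -3  -1   0 ]
  [ 0   0  1  -2  -3   0 ]
  [ 0   0  0   0   0   1 ]
Subtract 10 times ρ4 from ρ1.
  [ 1  -5  4   3  -3  0 ]
  [ 0   1  0  -3  -1  0 ]
  [ 0   0  1  -2  -3  0 ]
  [ 0   0  0   0   0  1 ]
Subtract 4 times ρ3 from ρ1.
  [ 1  -5  0  11   9  0 ]
  [ 0   1  0  -3  -1  0 ]
  [ 0   0  1  -2  -3  0 ]
  [ 0   0  0   0   0  1 ]
Add 5 times ρ2 to ρ1.
  [ 1  0  0  -4   4  0 ]
  [ 0  1  0  -3  -1  0 ]
  [ 0  0  1  -2  -3  0 ]
  [ 0  0  0   0   0  1 ]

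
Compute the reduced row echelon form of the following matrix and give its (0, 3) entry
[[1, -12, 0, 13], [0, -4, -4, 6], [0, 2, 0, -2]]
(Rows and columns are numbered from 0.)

Multiply r2 by -1/4.
  [ 1  -12  0    13 ]
  [ 0    1  1  -3/2 ]
  [ 0    2  0    -2 ]
Subtract 2 times r2 from r3.
  [ 1  -12   0    13 ]
  [ 0    1   1  -3/2 ]
  [ 0    0  -2     1 ]
Multiply r3 by -1/2.
  [ 1  -12  0    13 ]
  [ 0    1  1  -3/2 ]
  [ 0    0  1  -1/2 ]
Subtract r3 from r2.
  [ 1  -12  0    13 ]
  [ 0    1  0    -1 ]
  [ 0    0  1  -1/2 ]
Add 12 times r2 to r1.
  [ 1  0  0     1 ]
  [ 0  1  0    -1 ]
  [ 0  0  1  -1/2 ]

1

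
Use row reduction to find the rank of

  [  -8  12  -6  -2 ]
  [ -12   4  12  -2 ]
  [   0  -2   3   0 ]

rank = 3

r1 → -1/8·r1
r2 → r2 + 12·r1
r2 → -1/14·r2
r3 → r3 + 2·r2
r3 → -7·r3
r2 → r2 + 1/14·r3
r1 → r1 − 1/4·r3
r1 → r1 + 3/2·r2
The reduced form has 3 nonzero rows.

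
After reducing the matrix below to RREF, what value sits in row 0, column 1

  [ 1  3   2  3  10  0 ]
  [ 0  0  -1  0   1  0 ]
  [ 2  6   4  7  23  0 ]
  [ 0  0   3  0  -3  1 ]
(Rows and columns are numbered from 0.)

3

ρ3 -> ρ3 − 2·ρ1
  [ 1  3   2  3  10  0 ]
  [ 0  0  -1  0   1  0 ]
  [ 0  0   0  1   3  0 ]
  [ 0  0   3  0  -3  1 ]
ρ2 -> -1·ρ2
  [ 1  3  2  3  10  0 ]
  [ 0  0  1  0  -1  0 ]
  [ 0  0  0  1   3  0 ]
  [ 0  0  3  0  -3  1 ]
ρ4 -> ρ4 − 3·ρ2
  [ 1  3  2  3  10  0 ]
  [ 0  0  1  0  -1  0 ]
  [ 0  0  0  1   3  0 ]
  [ 0  0  0  0   0  1 ]
ρ1 -> ρ1 − 3·ρ3
  [ 1  3  2  0   1  0 ]
  [ 0  0  1  0  -1  0 ]
  [ 0  0  0  1   3  0 ]
  [ 0  0  0  0   0  1 ]
ρ1 -> ρ1 − 2·ρ2
  [ 1  3  0  0   3  0 ]
  [ 0  0  1  0  -1  0 ]
  [ 0  0  0  1   3  0 ]
  [ 0  0  0  0   0  1 ]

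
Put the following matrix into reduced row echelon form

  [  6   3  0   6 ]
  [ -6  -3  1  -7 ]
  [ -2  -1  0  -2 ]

[[1, 1/2, 0, 1], [0, 0, 1, -1], [0, 0, 0, 0]]

R1 ← 1/6·R1
  [  1  1/2  0   1 ]
  [ -6   -3  1  -7 ]
  [ -2   -1  0  -2 ]
R2 ← R2 + 6·R1
  [  1  1/2  0   1 ]
  [  0    0  1  -1 ]
  [ -2   -1  0  -2 ]
R3 ← R3 + 2·R1
  [ 1  1/2  0   1 ]
  [ 0    0  1  -1 ]
  [ 0    0  0   0 ]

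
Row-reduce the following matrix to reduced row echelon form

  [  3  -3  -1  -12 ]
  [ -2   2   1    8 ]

R1 := 1/3·R1
  [  1  -1  -1/3  -4 ]
  [ -2   2     1   8 ]
R2 := R2 + 2·R1
  [ 1  -1  -1/3  -4 ]
  [ 0   0   1/3   0 ]
R2 := 3·R2
  [ 1  -1  -1/3  -4 ]
  [ 0   0     1   0 ]
R1 := R1 + 1/3·R2
  [ 1  -1  0  -4 ]
  [ 0   0  1   0 ]

[[1, -1, 0, -4], [0, 0, 1, 0]]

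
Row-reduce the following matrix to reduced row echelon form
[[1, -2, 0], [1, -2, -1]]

[[1, -2, 0], [0, 0, 1]]

Subtract ρ1 from ρ2.
Multiply ρ2 by -1.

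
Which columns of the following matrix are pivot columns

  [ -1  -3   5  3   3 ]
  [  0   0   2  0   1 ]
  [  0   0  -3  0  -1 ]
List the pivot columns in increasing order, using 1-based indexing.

1, 3, 5

r1 -> -1·r1
  [ 1  3  -5  -3  -3 ]
  [ 0  0   2   0   1 ]
  [ 0  0  -3   0  -1 ]
r2 -> 1/2·r2
  [ 1  3  -5  -3   -3 ]
  [ 0  0   1   0  1/2 ]
  [ 0  0  -3   0   -1 ]
r3 -> r3 + 3·r2
  [ 1  3  -5  -3   -3 ]
  [ 0  0   1   0  1/2 ]
  [ 0  0   0   0  1/2 ]
r3 -> 2·r3
  [ 1  3  -5  -3   -3 ]
  [ 0  0   1   0  1/2 ]
  [ 0  0   0   0    1 ]
r2 -> r2 − 1/2·r3
  [ 1  3  -5  -3  -3 ]
  [ 0  0   1   0   0 ]
  [ 0  0   0   0   1 ]
r1 -> r1 + 3·r3
  [ 1  3  -5  -3  0 ]
  [ 0  0   1   0  0 ]
  [ 0  0   0   0  1 ]
r1 -> r1 + 5·r2
  [ 1  3  0  -3  0 ]
  [ 0  0  1   0  0 ]
  [ 0  0  0   0  1 ]
Pivot columns are the columns containing a leading 1.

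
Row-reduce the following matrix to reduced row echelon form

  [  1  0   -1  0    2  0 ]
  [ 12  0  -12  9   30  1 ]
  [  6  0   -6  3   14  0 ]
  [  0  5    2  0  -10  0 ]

Subtract 12 times R1 from R2.
  [ 1  0  -1  0    2  0 ]
  [ 0  0   0  9    6  1 ]
  [ 6  0  -6  3   14  0 ]
  [ 0  5   2  0  -10  0 ]
Subtract 6 times R1 from R3.
  [ 1  0  -1  0    2  0 ]
  [ 0  0   0  9    6  1 ]
  [ 0  0   0  3    2  0 ]
  [ 0  5   2  0  -10  0 ]
Swap R2 and R4.
  [ 1  0  -1  0    2  0 ]
  [ 0  5   2  0  -10  0 ]
  [ 0  0   0  3    2  0 ]
  [ 0  0   0  9    6  1 ]
Multiply R2 by 1/5.
  [ 1  0   -1  0   2  0 ]
  [ 0  1  2/5  0  -2  0 ]
  [ 0  0    0  3   2  0 ]
  [ 0  0    0  9   6  1 ]
Multiply R3 by 1/3.
  [ 1  0   -1  0    2  0 ]
  [ 0  1  2/5  0   -2  0 ]
  [ 0  0    0  1  2/3  0 ]
  [ 0  0    0  9    6  1 ]
Subtract 9 times R3 from R4.
  [ 1  0   -1  0    2  0 ]
  [ 0  1  2/5  0   -2  0 ]
  [ 0  0    0  1  2/3  0 ]
  [ 0  0    0  0    0  1 ]

[[1, 0, -1, 0, 2, 0], [0, 1, 2/5, 0, -2, 0], [0, 0, 0, 1, 2/3, 0], [0, 0, 0, 0, 0, 1]]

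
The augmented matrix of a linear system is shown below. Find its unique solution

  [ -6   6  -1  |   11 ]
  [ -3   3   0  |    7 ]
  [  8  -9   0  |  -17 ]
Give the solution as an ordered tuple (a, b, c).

(-4, -5/3, 3)

Multiply ρ1 by -1/6.
Add 3 times ρ1 to ρ2.
Subtract 8 times ρ1 from ρ3.
Swap ρ2 and ρ3.
Multiply ρ2 by -1.
Multiply ρ3 by 2.
Subtract 4/3 times ρ3 from ρ2.
Subtract 1/6 times ρ3 from ρ1.
Add ρ2 to ρ1.
Reading off the last column: a = -4, b = -5/3, c = 3.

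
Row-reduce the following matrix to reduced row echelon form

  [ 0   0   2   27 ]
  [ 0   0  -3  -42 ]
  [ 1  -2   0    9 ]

r1 ↔ r3
  [ 1  -2   0    9 ]
  [ 0   0  -3  -42 ]
  [ 0   0   2   27 ]
r2 := -1/3·r2
  [ 1  -2  0   9 ]
  [ 0   0  1  14 ]
  [ 0   0  2  27 ]
r3 := r3 − 2·r2
  [ 1  -2  0   9 ]
  [ 0   0  1  14 ]
  [ 0   0  0  -1 ]
r3 := -1·r3
  [ 1  -2  0   9 ]
  [ 0   0  1  14 ]
  [ 0   0  0   1 ]
r2 := r2 − 14·r3
  [ 1  -2  0  9 ]
  [ 0   0  1  0 ]
  [ 0   0  0  1 ]
r1 := r1 − 9·r3
  [ 1  -2  0  0 ]
  [ 0   0  1  0 ]
  [ 0   0  0  1 ]

[[1, -2, 0, 0], [0, 0, 1, 0], [0, 0, 0, 1]]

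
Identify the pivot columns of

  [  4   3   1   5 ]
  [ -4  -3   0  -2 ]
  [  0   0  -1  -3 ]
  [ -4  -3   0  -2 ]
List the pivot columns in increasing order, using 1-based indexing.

ρ1 ← 1/4·ρ1
  [  1  3/4  1/4  5/4 ]
  [ -4   -3    0   -2 ]
  [  0    0   -1   -3 ]
  [ -4   -3    0   -2 ]
ρ2 ← ρ2 + 4·ρ1
  [  1  3/4  1/4  5/4 ]
  [  0    0    1    3 ]
  [  0    0   -1   -3 ]
  [ -4   -3    0   -2 ]
ρ4 ← ρ4 + 4·ρ1
  [ 1  3/4  1/4  5/4 ]
  [ 0    0    1    3 ]
  [ 0    0   -1   -3 ]
  [ 0    0    1    3 ]
ρ3 ← ρ3 + ρ2
  [ 1  3/4  1/4  5/4 ]
  [ 0    0    1    3 ]
  [ 0    0    0    0 ]
  [ 0    0    1    3 ]
ρ4 ← ρ4 − ρ2
  [ 1  3/4  1/4  5/4 ]
  [ 0    0    1    3 ]
  [ 0    0    0    0 ]
  [ 0    0    0    0 ]
ρ1 ← ρ1 − 1/4·ρ2
  [ 1  3/4  0  1/2 ]
  [ 0    0  1    3 ]
  [ 0    0  0    0 ]
  [ 0    0  0    0 ]
Pivot columns are the columns containing a leading 1.

1, 3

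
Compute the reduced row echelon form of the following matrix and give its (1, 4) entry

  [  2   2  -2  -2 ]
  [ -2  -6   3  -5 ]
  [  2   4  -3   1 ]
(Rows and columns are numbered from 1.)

Multiply R1 by 1/2.
Add 2 times R1 to R2.
Subtract 2 times R1 from R3.
Multiply R2 by -1/4.
Subtract 2 times R2 from R3.
Multiply R3 by -2.
Add 1/4 times R3 to R2.
Add R3 to R1.
Subtract R2 from R1.

-2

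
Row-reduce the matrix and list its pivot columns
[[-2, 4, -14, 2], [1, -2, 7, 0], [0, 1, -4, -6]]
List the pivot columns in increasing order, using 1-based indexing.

1, 2, 4

Multiply r1 by -1/2.
  [ 1  -2   7  -1 ]
  [ 1  -2   7   0 ]
  [ 0   1  -4  -6 ]
Subtract r1 from r2.
  [ 1  -2   7  -1 ]
  [ 0   0   0   1 ]
  [ 0   1  -4  -6 ]
Swap r2 and r3.
  [ 1  -2   7  -1 ]
  [ 0   1  -4  -6 ]
  [ 0   0   0   1 ]
Add 6 times r3 to r2.
  [ 1  -2   7  -1 ]
  [ 0   1  -4   0 ]
  [ 0   0   0   1 ]
Add r3 to r1.
  [ 1  -2   7  0 ]
  [ 0   1  -4  0 ]
  [ 0   0   0  1 ]
Add 2 times r2 to r1.
  [ 1  0  -1  0 ]
  [ 0  1  -4  0 ]
  [ 0  0   0  1 ]
Pivot columns are the columns containing a leading 1.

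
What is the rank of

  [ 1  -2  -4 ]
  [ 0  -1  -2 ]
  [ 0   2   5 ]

R2 -> -1·R2
  [ 1  -2  -4 ]
  [ 0   1   2 ]
  [ 0   2   5 ]
R3 -> R3 − 2·R2
  [ 1  -2  -4 ]
  [ 0   1   2 ]
  [ 0   0   1 ]
R2 -> R2 − 2·R3
  [ 1  -2  -4 ]
  [ 0   1   0 ]
  [ 0   0   1 ]
R1 -> R1 + 4·R3
  [ 1  -2  0 ]
  [ 0   1  0 ]
  [ 0   0  1 ]
R1 -> R1 + 2·R2
  [ 1  0  0 ]
  [ 0  1  0 ]
  [ 0  0  1 ]
The reduced form has 3 nonzero rows.

rank = 3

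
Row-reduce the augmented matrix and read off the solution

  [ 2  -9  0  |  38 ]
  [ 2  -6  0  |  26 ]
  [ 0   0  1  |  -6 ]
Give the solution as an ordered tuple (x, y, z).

(1, -4, -6)

R1 -> 1/2·R1
R2 -> R2 − 2·R1
R2 -> 1/3·R2
R1 -> R1 + 9/2·R2
Reading off the last column: x = 1, y = -4, z = -6.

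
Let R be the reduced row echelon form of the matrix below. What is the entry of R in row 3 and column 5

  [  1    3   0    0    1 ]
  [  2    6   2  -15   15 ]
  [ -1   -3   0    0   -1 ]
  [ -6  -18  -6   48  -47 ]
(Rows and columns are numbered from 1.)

Subtract 2 times R1 from R2.
  [  1    3   0    0    1 ]
  [  0    0   2  -15   13 ]
  [ -1   -3   0    0   -1 ]
  [ -6  -18  -6   48  -47 ]
Add R1 to R3.
  [  1    3   0    0    1 ]
  [  0    0   2  -15   13 ]
  [  0    0   0    0    0 ]
  [ -6  -18  -6   48  -47 ]
Add 6 times R1 to R4.
  [ 1  3   0    0    1 ]
  [ 0  0   2  -15   13 ]
  [ 0  0   0    0    0 ]
  [ 0  0  -6   48  -41 ]
Multiply R2 by 1/2.
  [ 1  3   0      0     1 ]
  [ 0  0   1  -15/2  13/2 ]
  [ 0  0   0      0     0 ]
  [ 0  0  -6     48   -41 ]
Add 6 times R2 to R4.
  [ 1  3  0      0     1 ]
  [ 0  0  1  -15/2  13/2 ]
  [ 0  0  0      0     0 ]
  [ 0  0  0      3    -2 ]
Swap R3 and R4.
  [ 1  3  0      0     1 ]
  [ 0  0  1  -15/2  13/2 ]
  [ 0  0  0      3    -2 ]
  [ 0  0  0      0     0 ]
Multiply R3 by 1/3.
  [ 1  3  0      0     1 ]
  [ 0  0  1  -15/2  13/2 ]
  [ 0  0  0      1  -2/3 ]
  [ 0  0  0      0     0 ]
Add 15/2 times R3 to R2.
  [ 1  3  0  0     1 ]
  [ 0  0  1  0   3/2 ]
  [ 0  0  0  1  -2/3 ]
  [ 0  0  0  0     0 ]

-2/3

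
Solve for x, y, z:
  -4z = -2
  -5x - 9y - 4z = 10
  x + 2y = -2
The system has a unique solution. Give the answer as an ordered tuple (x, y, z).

(-6, 2, 1/2)

Form the augmented matrix and row-reduce:
  [  0   0  -4  |  -2 ]
  [ -5  -9  -4  |  10 ]
  [  1   2   0  |  -2 ]
ρ1 <=> ρ2
  [ -5  -9  -4  |  10 ]
  [  0   0  -4  |  -2 ]
  [  1   2   0  |  -2 ]
ρ1 := -1/5·ρ1
  [ 1  9/5  4/5  |  -2 ]
  [ 0    0   -4  |  -2 ]
  [ 1    2    0  |  -2 ]
ρ3 := ρ3 − ρ1
  [ 1  9/5   4/5  |  -2 ]
  [ 0    0    -4  |  -2 ]
  [ 0  1/5  -4/5  |   0 ]
ρ2 <=> ρ3
  [ 1  9/5   4/5  |  -2 ]
  [ 0  1/5  -4/5  |   0 ]
  [ 0    0    -4  |  -2 ]
ρ2 := 5·ρ2
  [ 1  9/5  4/5  |  -2 ]
  [ 0    1   -4  |   0 ]
  [ 0    0   -4  |  -2 ]
ρ3 := -1/4·ρ3
  [ 1  9/5  4/5  |   -2 ]
  [ 0    1   -4  |    0 ]
  [ 0    0    1  |  1/2 ]
ρ2 := ρ2 + 4·ρ3
  [ 1  9/5  4/5  |   -2 ]
  [ 0    1    0  |    2 ]
  [ 0    0    1  |  1/2 ]
ρ1 := ρ1 − 4/5·ρ3
  [ 1  9/5  0  |  -12/5 ]
  [ 0    1  0  |      2 ]
  [ 0    0  1  |    1/2 ]
ρ1 := ρ1 − 9/5·ρ2
  [ 1  0  0  |   -6 ]
  [ 0  1  0  |    2 ]
  [ 0  0  1  |  1/2 ]
Reading off the last column: x = -6, y = 2, z = 1/2.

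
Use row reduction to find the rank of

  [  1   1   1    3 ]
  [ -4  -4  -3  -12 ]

R2 ← R2 + 4·R1
  [ 1  1  1  3 ]
  [ 0  0  1  0 ]
R1 ← R1 − R2
  [ 1  1  0  3 ]
  [ 0  0  1  0 ]
The reduced form has 2 nonzero rows.

rank = 2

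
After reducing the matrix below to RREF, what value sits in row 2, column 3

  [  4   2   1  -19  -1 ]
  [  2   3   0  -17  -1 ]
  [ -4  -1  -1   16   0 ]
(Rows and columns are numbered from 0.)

ρ1 -> 1/4·ρ1
  [  1  1/2  1/4  -19/4  -1/4 ]
  [  2    3    0    -17    -1 ]
  [ -4   -1   -1     16     0 ]
ρ2 -> ρ2 − 2·ρ1
  [  1  1/2   1/4  -19/4  -1/4 ]
  [  0    2  -1/2  -15/2  -1/2 ]
  [ -4   -1    -1     16     0 ]
ρ3 -> ρ3 + 4·ρ1
  [ 1  1/2   1/4  -19/4  -1/4 ]
  [ 0    2  -1/2  -15/2  -1/2 ]
  [ 0    1     0     -3    -1 ]
ρ2 -> 1/2·ρ2
  [ 1  1/2   1/4  -19/4  -1/4 ]
  [ 0    1  -1/4  -15/4  -1/4 ]
  [ 0    1     0     -3    -1 ]
ρ3 -> ρ3 − ρ2
  [ 1  1/2   1/4  -19/4  -1/4 ]
  [ 0    1  -1/4  -15/4  -1/4 ]
  [ 0    0   1/4    3/4  -3/4 ]
ρ3 -> 4·ρ3
  [ 1  1/2   1/4  -19/4  -1/4 ]
  [ 0    1  -1/4  -15/4  -1/4 ]
  [ 0    0     1      3    -3 ]
ρ2 -> ρ2 + 1/4·ρ3
  [ 1  1/2  1/4  -19/4  -1/4 ]
  [ 0    1    0     -3    -1 ]
  [ 0    0    1      3    -3 ]
ρ1 -> ρ1 − 1/4·ρ3
  [ 1  1/2  0  -11/2  1/2 ]
  [ 0    1  0     -3   -1 ]
  [ 0    0  1      3   -3 ]
ρ1 -> ρ1 − 1/2·ρ2
  [ 1  0  0  -4   1 ]
  [ 0  1  0  -3  -1 ]
  [ 0  0  1   3  -3 ]

3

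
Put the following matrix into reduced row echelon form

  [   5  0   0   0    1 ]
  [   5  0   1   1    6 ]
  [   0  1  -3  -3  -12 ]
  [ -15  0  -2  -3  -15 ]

[[1, 0, 0, 0, 1/5], [0, 1, 0, 0, 3], [0, 0, 1, 0, 3], [0, 0, 0, 1, 2]]

ρ1 → 1/5·ρ1
  [   1  0   0   0  1/5 ]
  [   5  0   1   1    6 ]
  [   0  1  -3  -3  -12 ]
  [ -15  0  -2  -3  -15 ]
ρ2 → ρ2 − 5·ρ1
  [   1  0   0   0  1/5 ]
  [   0  0   1   1    5 ]
  [   0  1  -3  -3  -12 ]
  [ -15  0  -2  -3  -15 ]
ρ4 → ρ4 + 15·ρ1
  [ 1  0   0   0  1/5 ]
  [ 0  0   1   1    5 ]
  [ 0  1  -3  -3  -12 ]
  [ 0  0  -2  -3  -12 ]
ρ2 <=> ρ3
  [ 1  0   0   0  1/5 ]
  [ 0  1  -3  -3  -12 ]
  [ 0  0   1   1    5 ]
  [ 0  0  -2  -3  -12 ]
ρ4 → ρ4 + 2·ρ3
  [ 1  0   0   0  1/5 ]
  [ 0  1  -3  -3  -12 ]
  [ 0  0   1   1    5 ]
  [ 0  0   0  -1   -2 ]
ρ4 → -1·ρ4
  [ 1  0   0   0  1/5 ]
  [ 0  1  -3  -3  -12 ]
  [ 0  0   1   1    5 ]
  [ 0  0   0   1    2 ]
ρ3 → ρ3 − ρ4
  [ 1  0   0   0  1/5 ]
  [ 0  1  -3  -3  -12 ]
  [ 0  0   1   0    3 ]
  [ 0  0   0   1    2 ]
ρ2 → ρ2 + 3·ρ4
  [ 1  0   0  0  1/5 ]
  [ 0  1  -3  0   -6 ]
  [ 0  0   1  0    3 ]
  [ 0  0   0  1    2 ]
ρ2 → ρ2 + 3·ρ3
  [ 1  0  0  0  1/5 ]
  [ 0  1  0  0    3 ]
  [ 0  0  1  0    3 ]
  [ 0  0  0  1    2 ]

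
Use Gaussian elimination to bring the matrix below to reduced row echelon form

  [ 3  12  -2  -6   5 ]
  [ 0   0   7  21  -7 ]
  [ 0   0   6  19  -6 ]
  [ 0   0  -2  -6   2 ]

[[1, 4, 0, 0, 1], [0, 0, 1, 0, -1], [0, 0, 0, 1, 0], [0, 0, 0, 0, 0]]

R1 ← 1/3·R1
  [ 1  4  -2/3  -2  5/3 ]
  [ 0  0     7  21   -7 ]
  [ 0  0     6  19   -6 ]
  [ 0  0    -2  -6    2 ]
R2 ← 1/7·R2
  [ 1  4  -2/3  -2  5/3 ]
  [ 0  0     1   3   -1 ]
  [ 0  0     6  19   -6 ]
  [ 0  0    -2  -6    2 ]
R3 ← R3 − 6·R2
  [ 1  4  -2/3  -2  5/3 ]
  [ 0  0     1   3   -1 ]
  [ 0  0     0   1    0 ]
  [ 0  0    -2  -6    2 ]
R4 ← R4 + 2·R2
  [ 1  4  -2/3  -2  5/3 ]
  [ 0  0     1   3   -1 ]
  [ 0  0     0   1    0 ]
  [ 0  0     0   0    0 ]
R2 ← R2 − 3·R3
  [ 1  4  -2/3  -2  5/3 ]
  [ 0  0     1   0   -1 ]
  [ 0  0     0   1    0 ]
  [ 0  0     0   0    0 ]
R1 ← R1 + 2·R3
  [ 1  4  -2/3  0  5/3 ]
  [ 0  0     1  0   -1 ]
  [ 0  0     0  1    0 ]
  [ 0  0     0  0    0 ]
R1 ← R1 + 2/3·R2
  [ 1  4  0  0   1 ]
  [ 0  0  1  0  -1 ]
  [ 0  0  0  1   0 ]
  [ 0  0  0  0   0 ]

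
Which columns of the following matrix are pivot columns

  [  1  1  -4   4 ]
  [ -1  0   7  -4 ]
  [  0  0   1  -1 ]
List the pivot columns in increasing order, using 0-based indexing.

R2 := R2 + R1
R2 := R2 − 3·R3
R1 := R1 + 4·R3
R1 := R1 − R2
Pivot columns are the columns containing a leading 1.

0, 1, 2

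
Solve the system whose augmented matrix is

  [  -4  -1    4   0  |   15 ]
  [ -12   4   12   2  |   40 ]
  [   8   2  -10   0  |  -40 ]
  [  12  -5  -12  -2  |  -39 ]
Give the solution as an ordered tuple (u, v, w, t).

(3/2, -1, 5, 1)

ρ1 → -1/4·ρ1
  [   1  1/4   -1   0  |  -15/4 ]
  [ -12    4   12   2  |     40 ]
  [   8    2  -10   0  |    -40 ]
  [  12   -5  -12  -2  |    -39 ]
ρ2 → ρ2 + 12·ρ1
  [  1  1/4   -1   0  |  -15/4 ]
  [  0    7    0   2  |     -5 ]
  [  8    2  -10   0  |    -40 ]
  [ 12   -5  -12  -2  |    -39 ]
ρ3 → ρ3 − 8·ρ1
  [  1  1/4   -1   0  |  -15/4 ]
  [  0    7    0   2  |     -5 ]
  [  0    0   -2   0  |    -10 ]
  [ 12   -5  -12  -2  |    -39 ]
ρ4 → ρ4 − 12·ρ1
  [ 1  1/4  -1   0  |  -15/4 ]
  [ 0    7   0   2  |     -5 ]
  [ 0    0  -2   0  |    -10 ]
  [ 0   -8   0  -2  |      6 ]
ρ2 → 1/7·ρ2
  [ 1  1/4  -1    0  |  -15/4 ]
  [ 0    1   0  2/7  |   -5/7 ]
  [ 0    0  -2    0  |    -10 ]
  [ 0   -8   0   -2  |      6 ]
ρ4 → ρ4 + 8·ρ2
  [ 1  1/4  -1    0  |  -15/4 ]
  [ 0    1   0  2/7  |   -5/7 ]
  [ 0    0  -2    0  |    -10 ]
  [ 0    0   0  2/7  |    2/7 ]
ρ3 → -1/2·ρ3
  [ 1  1/4  -1    0  |  -15/4 ]
  [ 0    1   0  2/7  |   -5/7 ]
  [ 0    0   1    0  |      5 ]
  [ 0    0   0  2/7  |    2/7 ]
ρ4 → 7/2·ρ4
  [ 1  1/4  -1    0  |  -15/4 ]
  [ 0    1   0  2/7  |   -5/7 ]
  [ 0    0   1    0  |      5 ]
  [ 0    0   0    1  |      1 ]
ρ2 → ρ2 − 2/7·ρ4
  [ 1  1/4  -1  0  |  -15/4 ]
  [ 0    1   0  0  |     -1 ]
  [ 0    0   1  0  |      5 ]
  [ 0    0   0  1  |      1 ]
ρ1 → ρ1 + ρ3
  [ 1  1/4  0  0  |  5/4 ]
  [ 0    1  0  0  |   -1 ]
  [ 0    0  1  0  |    5 ]
  [ 0    0  0  1  |    1 ]
ρ1 → ρ1 − 1/4·ρ2
  [ 1  0  0  0  |  3/2 ]
  [ 0  1  0  0  |   -1 ]
  [ 0  0  1  0  |    5 ]
  [ 0  0  0  1  |    1 ]
Reading off the last column: u = 3/2, v = -1, w = 5, t = 1.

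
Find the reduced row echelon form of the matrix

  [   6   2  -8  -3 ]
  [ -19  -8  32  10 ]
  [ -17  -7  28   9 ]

R1 ← 1/6·R1
  [   1  1/3  -4/3  -1/2 ]
  [ -19   -8    32    10 ]
  [ -17   -7    28     9 ]
R2 ← R2 + 19·R1
  [   1   1/3  -4/3  -1/2 ]
  [   0  -5/3  20/3   1/2 ]
  [ -17    -7    28     9 ]
R3 ← R3 + 17·R1
  [ 1   1/3  -4/3  -1/2 ]
  [ 0  -5/3  20/3   1/2 ]
  [ 0  -4/3  16/3   1/2 ]
R2 ← -3/5·R2
  [ 1   1/3  -4/3   -1/2 ]
  [ 0     1    -4  -3/10 ]
  [ 0  -4/3  16/3    1/2 ]
R3 ← R3 + 4/3·R2
  [ 1  1/3  -4/3   -1/2 ]
  [ 0    1    -4  -3/10 ]
  [ 0    0     0   1/10 ]
R3 ← 10·R3
  [ 1  1/3  -4/3   -1/2 ]
  [ 0    1    -4  -3/10 ]
  [ 0    0     0      1 ]
R2 ← R2 + 3/10·R3
  [ 1  1/3  -4/3  -1/2 ]
  [ 0    1    -4     0 ]
  [ 0    0     0     1 ]
R1 ← R1 + 1/2·R3
  [ 1  1/3  -4/3  0 ]
  [ 0    1    -4  0 ]
  [ 0    0     0  1 ]
R1 ← R1 − 1/3·R2
  [ 1  0   0  0 ]
  [ 0  1  -4  0 ]
  [ 0  0   0  1 ]

[[1, 0, 0, 0], [0, 1, -4, 0], [0, 0, 0, 1]]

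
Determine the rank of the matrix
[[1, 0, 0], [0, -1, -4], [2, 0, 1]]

R3 → R3 − 2·R1
  [ 1   0   0 ]
  [ 0  -1  -4 ]
  [ 0   0   1 ]
R2 → -1·R2
  [ 1  0  0 ]
  [ 0  1  4 ]
  [ 0  0  1 ]
R2 → R2 − 4·R3
  [ 1  0  0 ]
  [ 0  1  0 ]
  [ 0  0  1 ]
The reduced form has 3 nonzero rows.

rank = 3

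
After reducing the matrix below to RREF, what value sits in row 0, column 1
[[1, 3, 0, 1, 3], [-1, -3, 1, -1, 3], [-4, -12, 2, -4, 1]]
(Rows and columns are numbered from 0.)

3

ρ2 → ρ2 + ρ1
ρ3 → ρ3 + 4·ρ1
ρ3 → ρ3 − 2·ρ2
ρ2 → ρ2 − 6·ρ3
ρ1 → ρ1 − 3·ρ3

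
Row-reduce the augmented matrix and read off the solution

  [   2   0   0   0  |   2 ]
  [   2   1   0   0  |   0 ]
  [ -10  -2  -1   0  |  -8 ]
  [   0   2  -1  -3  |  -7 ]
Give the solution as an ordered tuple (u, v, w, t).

r1 ← 1/2·r1
  [   1   0   0   0  |   1 ]
  [   2   1   0   0  |   0 ]
  [ -10  -2  -1   0  |  -8 ]
  [   0   2  -1  -3  |  -7 ]
r2 ← r2 − 2·r1
  [   1   0   0   0  |   1 ]
  [   0   1   0   0  |  -2 ]
  [ -10  -2  -1   0  |  -8 ]
  [   0   2  -1  -3  |  -7 ]
r3 ← r3 + 10·r1
  [ 1   0   0   0  |   1 ]
  [ 0   1   0   0  |  -2 ]
  [ 0  -2  -1   0  |   2 ]
  [ 0   2  -1  -3  |  -7 ]
r3 ← r3 + 2·r2
  [ 1  0   0   0  |   1 ]
  [ 0  1   0   0  |  -2 ]
  [ 0  0  -1   0  |  -2 ]
  [ 0  2  -1  -3  |  -7 ]
r4 ← r4 − 2·r2
  [ 1  0   0   0  |   1 ]
  [ 0  1   0   0  |  -2 ]
  [ 0  0  -1   0  |  -2 ]
  [ 0  0  -1  -3  |  -3 ]
r3 ← -1·r3
  [ 1  0   0   0  |   1 ]
  [ 0  1   0   0  |  -2 ]
  [ 0  0   1   0  |   2 ]
  [ 0  0  -1  -3  |  -3 ]
r4 ← r4 + r3
  [ 1  0  0   0  |   1 ]
  [ 0  1  0   0  |  -2 ]
  [ 0  0  1   0  |   2 ]
  [ 0  0  0  -3  |  -1 ]
r4 ← -1/3·r4
  [ 1  0  0  0  |    1 ]
  [ 0  1  0  0  |   -2 ]
  [ 0  0  1  0  |    2 ]
  [ 0  0  0  1  |  1/3 ]
Reading off the last column: u = 1, v = -2, w = 2, t = 1/3.

(1, -2, 2, 1/3)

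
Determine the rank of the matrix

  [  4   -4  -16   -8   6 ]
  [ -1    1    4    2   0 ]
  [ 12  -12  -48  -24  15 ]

rank = 2

r1 ← 1/4·r1
  [  1   -1   -4   -2  3/2 ]
  [ -1    1    4    2    0 ]
  [ 12  -12  -48  -24   15 ]
r2 ← r2 + r1
  [  1   -1   -4   -2  3/2 ]
  [  0    0    0    0  3/2 ]
  [ 12  -12  -48  -24   15 ]
r3 ← r3 − 12·r1
  [ 1  -1  -4  -2  3/2 ]
  [ 0   0   0   0  3/2 ]
  [ 0   0   0   0   -3 ]
r2 ← 2/3·r2
  [ 1  -1  -4  -2  3/2 ]
  [ 0   0   0   0    1 ]
  [ 0   0   0   0   -3 ]
r3 ← r3 + 3·r2
  [ 1  -1  -4  -2  3/2 ]
  [ 0   0   0   0    1 ]
  [ 0   0   0   0    0 ]
r1 ← r1 − 3/2·r2
  [ 1  -1  -4  -2  0 ]
  [ 0   0   0   0  1 ]
  [ 0   0   0   0  0 ]
The reduced form has 2 nonzero rows.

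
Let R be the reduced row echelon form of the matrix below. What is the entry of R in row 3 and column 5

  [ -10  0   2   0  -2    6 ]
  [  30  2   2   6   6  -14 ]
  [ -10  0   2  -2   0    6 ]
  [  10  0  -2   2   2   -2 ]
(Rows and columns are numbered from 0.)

2

Multiply R1 by -1/10.
  [   1  0  -1/5   0  1/5  -3/5 ]
  [  30  2     2   6    6   -14 ]
  [ -10  0     2  -2    0     6 ]
  [  10  0    -2   2    2    -2 ]
Subtract 30 times R1 from R2.
  [   1  0  -1/5   0  1/5  -3/5 ]
  [   0  2     8   6    0     4 ]
  [ -10  0     2  -2    0     6 ]
  [  10  0    -2   2    2    -2 ]
Add 10 times R1 to R3.
  [  1  0  -1/5   0  1/5  -3/5 ]
  [  0  2     8   6    0     4 ]
  [  0  0     0  -2    2     0 ]
  [ 10  0    -2   2    2    -2 ]
Subtract 10 times R1 from R4.
  [ 1  0  -1/5   0  1/5  -3/5 ]
  [ 0  2     8   6    0     4 ]
  [ 0  0     0  -2    2     0 ]
  [ 0  0     0   2    0     4 ]
Multiply R2 by 1/2.
  [ 1  0  -1/5   0  1/5  -3/5 ]
  [ 0  1     4   3    0     2 ]
  [ 0  0     0  -2    2     0 ]
  [ 0  0     0   2    0     4 ]
Multiply R3 by -1/2.
  [ 1  0  -1/5  0  1/5  -3/5 ]
  [ 0  1     4  3    0     2 ]
  [ 0  0     0  1   -1     0 ]
  [ 0  0     0  2    0     4 ]
Subtract 2 times R3 from R4.
  [ 1  0  -1/5  0  1/5  -3/5 ]
  [ 0  1     4  3    0     2 ]
  [ 0  0     0  1   -1     0 ]
  [ 0  0     0  0    2     4 ]
Multiply R4 by 1/2.
  [ 1  0  -1/5  0  1/5  -3/5 ]
  [ 0  1     4  3    0     2 ]
  [ 0  0     0  1   -1     0 ]
  [ 0  0     0  0    1     2 ]
Add R4 to R3.
  [ 1  0  -1/5  0  1/5  -3/5 ]
  [ 0  1     4  3    0     2 ]
  [ 0  0     0  1    0     2 ]
  [ 0  0     0  0    1     2 ]
Subtract 1/5 times R4 from R1.
  [ 1  0  -1/5  0  0  -1 ]
  [ 0  1     4  3  0   2 ]
  [ 0  0     0  1  0   2 ]
  [ 0  0     0  0  1   2 ]
Subtract 3 times R3 from R2.
  [ 1  0  -1/5  0  0  -1 ]
  [ 0  1     4  0  0  -4 ]
  [ 0  0     0  1  0   2 ]
  [ 0  0     0  0  1   2 ]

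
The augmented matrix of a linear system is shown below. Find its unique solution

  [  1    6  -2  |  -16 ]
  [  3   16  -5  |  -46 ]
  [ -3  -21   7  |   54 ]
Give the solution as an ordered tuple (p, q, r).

r2 ← r2 − 3·r1
r3 ← r3 + 3·r1
r2 ← -1/2·r2
r3 ← r3 + 3·r2
r3 ← -2·r3
r2 ← r2 + 1/2·r3
r1 ← r1 + 2·r3
r1 ← r1 − 6·r2
Reading off the last column: p = -4, q = -4, r = -6.

(-4, -4, -6)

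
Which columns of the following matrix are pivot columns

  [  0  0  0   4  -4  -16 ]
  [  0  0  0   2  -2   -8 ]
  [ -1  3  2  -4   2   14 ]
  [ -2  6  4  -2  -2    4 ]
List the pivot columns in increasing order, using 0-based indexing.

0, 3

R1 <-> R3
  [ -1  3  2  -4   2   14 ]
  [  0  0  0   2  -2   -8 ]
  [  0  0  0   4  -4  -16 ]
  [ -2  6  4  -2  -2    4 ]
R1 := -1·R1
  [  1  -3  -2   4  -2  -14 ]
  [  0   0   0   2  -2   -8 ]
  [  0   0   0   4  -4  -16 ]
  [ -2   6   4  -2  -2    4 ]
R4 := R4 + 2·R1
  [ 1  -3  -2  4  -2  -14 ]
  [ 0   0   0  2  -2   -8 ]
  [ 0   0   0  4  -4  -16 ]
  [ 0   0   0  6  -6  -24 ]
R2 := 1/2·R2
  [ 1  -3  -2  4  -2  -14 ]
  [ 0   0   0  1  -1   -4 ]
  [ 0   0   0  4  -4  -16 ]
  [ 0   0   0  6  -6  -24 ]
R3 := R3 − 4·R2
  [ 1  -3  -2  4  -2  -14 ]
  [ 0   0   0  1  -1   -4 ]
  [ 0   0   0  0   0    0 ]
  [ 0   0   0  6  -6  -24 ]
R4 := R4 − 6·R2
  [ 1  -3  -2  4  -2  -14 ]
  [ 0   0   0  1  -1   -4 ]
  [ 0   0   0  0   0    0 ]
  [ 0   0   0  0   0    0 ]
R1 := R1 − 4·R2
  [ 1  -3  -2  0   2   2 ]
  [ 0   0   0  1  -1  -4 ]
  [ 0   0   0  0   0   0 ]
  [ 0   0   0  0   0   0 ]
Pivot columns are the columns containing a leading 1.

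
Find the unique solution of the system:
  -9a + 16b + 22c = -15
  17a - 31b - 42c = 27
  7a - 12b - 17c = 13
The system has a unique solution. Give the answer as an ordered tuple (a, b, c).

(-1, 4, -4)

Form the augmented matrix and row-reduce:
  [ -9   16   22  |  -15 ]
  [ 17  -31  -42  |   27 ]
  [  7  -12  -17  |   13 ]
Multiply ρ1 by -1/9.
  [  1  -16/9  -22/9  |  5/3 ]
  [ 17    -31    -42  |   27 ]
  [  7    -12    -17  |   13 ]
Subtract 17 times ρ1 from ρ2.
  [ 1  -16/9  -22/9  |   5/3 ]
  [ 0   -7/9   -4/9  |  -4/3 ]
  [ 7    -12    -17  |    13 ]
Subtract 7 times ρ1 from ρ3.
  [ 1  -16/9  -22/9  |   5/3 ]
  [ 0   -7/9   -4/9  |  -4/3 ]
  [ 0    4/9    1/9  |   4/3 ]
Multiply ρ2 by -9/7.
  [ 1  -16/9  -22/9  |   5/3 ]
  [ 0      1    4/7  |  12/7 ]
  [ 0    4/9    1/9  |   4/3 ]
Subtract 4/9 times ρ2 from ρ3.
  [ 1  -16/9  -22/9  |   5/3 ]
  [ 0      1    4/7  |  12/7 ]
  [ 0      0   -1/7  |   4/7 ]
Multiply ρ3 by -7.
  [ 1  -16/9  -22/9  |   5/3 ]
  [ 0      1    4/7  |  12/7 ]
  [ 0      0      1  |    -4 ]
Subtract 4/7 times ρ3 from ρ2.
  [ 1  -16/9  -22/9  |  5/3 ]
  [ 0      1      0  |    4 ]
  [ 0      0      1  |   -4 ]
Add 22/9 times ρ3 to ρ1.
  [ 1  -16/9  0  |  -73/9 ]
  [ 0      1  0  |      4 ]
  [ 0      0  1  |     -4 ]
Add 16/9 times ρ2 to ρ1.
  [ 1  0  0  |  -1 ]
  [ 0  1  0  |   4 ]
  [ 0  0  1  |  -4 ]
Reading off the last column: a = -1, b = 4, c = -4.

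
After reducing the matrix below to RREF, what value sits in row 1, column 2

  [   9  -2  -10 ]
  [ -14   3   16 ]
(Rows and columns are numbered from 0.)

-4

r1 → 1/9·r1
  [   1  -2/9  -10/9 ]
  [ -14     3     16 ]
r2 → r2 + 14·r1
  [ 1  -2/9  -10/9 ]
  [ 0  -1/9    4/9 ]
r2 → -9·r2
  [ 1  -2/9  -10/9 ]
  [ 0     1     -4 ]
r1 → r1 + 2/9·r2
  [ 1  0  -2 ]
  [ 0  1  -4 ]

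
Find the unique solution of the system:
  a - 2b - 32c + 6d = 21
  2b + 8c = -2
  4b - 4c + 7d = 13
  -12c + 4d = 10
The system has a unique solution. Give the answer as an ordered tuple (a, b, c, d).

(1, 1, -1/2, 1)

Form the augmented matrix and row-reduce:
  [ 1  -2  -32  6  |  21 ]
  [ 0   2    8  0  |  -2 ]
  [ 0   4   -4  7  |  13 ]
  [ 0   0  -12  4  |  10 ]
R2 := 1/2·R2
  [ 1  -2  -32  6  |  21 ]
  [ 0   1    4  0  |  -1 ]
  [ 0   4   -4  7  |  13 ]
  [ 0   0  -12  4  |  10 ]
R3 := R3 − 4·R2
  [ 1  -2  -32  6  |  21 ]
  [ 0   1    4  0  |  -1 ]
  [ 0   0  -20  7  |  17 ]
  [ 0   0  -12  4  |  10 ]
R3 := -1/20·R3
  [ 1  -2  -32      6  |      21 ]
  [ 0   1    4      0  |      -1 ]
  [ 0   0    1  -7/20  |  -17/20 ]
  [ 0   0  -12      4  |      10 ]
R4 := R4 + 12·R3
  [ 1  -2  -32      6  |      21 ]
  [ 0   1    4      0  |      -1 ]
  [ 0   0    1  -7/20  |  -17/20 ]
  [ 0   0    0   -1/5  |    -1/5 ]
R4 := -5·R4
  [ 1  -2  -32      6  |      21 ]
  [ 0   1    4      0  |      -1 ]
  [ 0   0    1  -7/20  |  -17/20 ]
  [ 0   0    0      1  |       1 ]
R3 := R3 + 7/20·R4
  [ 1  -2  -32  6  |    21 ]
  [ 0   1    4  0  |    -1 ]
  [ 0   0    1  0  |  -1/2 ]
  [ 0   0    0  1  |     1 ]
R1 := R1 − 6·R4
  [ 1  -2  -32  0  |    15 ]
  [ 0   1    4  0  |    -1 ]
  [ 0   0    1  0  |  -1/2 ]
  [ 0   0    0  1  |     1 ]
R2 := R2 − 4·R3
  [ 1  -2  -32  0  |    15 ]
  [ 0   1    0  0  |     1 ]
  [ 0   0    1  0  |  -1/2 ]
  [ 0   0    0  1  |     1 ]
R1 := R1 + 32·R3
  [ 1  -2  0  0  |    -1 ]
  [ 0   1  0  0  |     1 ]
  [ 0   0  1  0  |  -1/2 ]
  [ 0   0  0  1  |     1 ]
R1 := R1 + 2·R2
  [ 1  0  0  0  |     1 ]
  [ 0  1  0  0  |     1 ]
  [ 0  0  1  0  |  -1/2 ]
  [ 0  0  0  1  |     1 ]
Reading off the last column: a = 1, b = 1, c = -1/2, d = 1.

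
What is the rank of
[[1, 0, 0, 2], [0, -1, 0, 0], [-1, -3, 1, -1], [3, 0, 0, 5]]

ρ3 ← ρ3 + ρ1
  [ 1   0  0  2 ]
  [ 0  -1  0  0 ]
  [ 0  -3  1  1 ]
  [ 3   0  0  5 ]
ρ4 ← ρ4 − 3·ρ1
  [ 1   0  0   2 ]
  [ 0  -1  0   0 ]
  [ 0  -3  1   1 ]
  [ 0   0  0  -1 ]
ρ2 ← -1·ρ2
  [ 1   0  0   2 ]
  [ 0   1  0   0 ]
  [ 0  -3  1   1 ]
  [ 0   0  0  -1 ]
ρ3 ← ρ3 + 3·ρ2
  [ 1  0  0   2 ]
  [ 0  1  0   0 ]
  [ 0  0  1   1 ]
  [ 0  0  0  -1 ]
ρ4 ← -1·ρ4
  [ 1  0  0  2 ]
  [ 0  1  0  0 ]
  [ 0  0  1  1 ]
  [ 0  0  0  1 ]
ρ3 ← ρ3 − ρ4
  [ 1  0  0  2 ]
  [ 0  1  0  0 ]
  [ 0  0  1  0 ]
  [ 0  0  0  1 ]
ρ1 ← ρ1 − 2·ρ4
  [ 1  0  0  0 ]
  [ 0  1  0  0 ]
  [ 0  0  1  0 ]
  [ 0  0  0  1 ]
The reduced form has 4 nonzero rows.

rank = 4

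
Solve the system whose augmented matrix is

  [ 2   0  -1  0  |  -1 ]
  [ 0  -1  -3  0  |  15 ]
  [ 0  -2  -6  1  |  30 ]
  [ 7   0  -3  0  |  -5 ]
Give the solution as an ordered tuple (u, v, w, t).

(-2, -6, -3, 0)

R1 -> 1/2·R1
  [ 1   0  -1/2  0  |  -1/2 ]
  [ 0  -1    -3  0  |    15 ]
  [ 0  -2    -6  1  |    30 ]
  [ 7   0    -3  0  |    -5 ]
R4 -> R4 − 7·R1
  [ 1   0  -1/2  0  |  -1/2 ]
  [ 0  -1    -3  0  |    15 ]
  [ 0  -2    -6  1  |    30 ]
  [ 0   0   1/2  0  |  -3/2 ]
R2 -> -1·R2
  [ 1   0  -1/2  0  |  -1/2 ]
  [ 0   1     3  0  |   -15 ]
  [ 0  -2    -6  1  |    30 ]
  [ 0   0   1/2  0  |  -3/2 ]
R3 -> R3 + 2·R2
  [ 1  0  -1/2  0  |  -1/2 ]
  [ 0  1     3  0  |   -15 ]
  [ 0  0     0  1  |     0 ]
  [ 0  0   1/2  0  |  -3/2 ]
R3 <-> R4
  [ 1  0  -1/2  0  |  -1/2 ]
  [ 0  1     3  0  |   -15 ]
  [ 0  0   1/2  0  |  -3/2 ]
  [ 0  0     0  1  |     0 ]
R3 -> 2·R3
  [ 1  0  -1/2  0  |  -1/2 ]
  [ 0  1     3  0  |   -15 ]
  [ 0  0     1  0  |    -3 ]
  [ 0  0     0  1  |     0 ]
R2 -> R2 − 3·R3
  [ 1  0  -1/2  0  |  -1/2 ]
  [ 0  1     0  0  |    -6 ]
  [ 0  0     1  0  |    -3 ]
  [ 0  0     0  1  |     0 ]
R1 -> R1 + 1/2·R3
  [ 1  0  0  0  |  -2 ]
  [ 0  1  0  0  |  -6 ]
  [ 0  0  1  0  |  -3 ]
  [ 0  0  0  1  |   0 ]
Reading off the last column: u = -2, v = -6, w = -3, t = 0.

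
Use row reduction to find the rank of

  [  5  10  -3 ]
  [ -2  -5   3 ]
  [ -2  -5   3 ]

Multiply r1 by 1/5.
  [  1   2  -3/5 ]
  [ -2  -5     3 ]
  [ -2  -5     3 ]
Add 2 times r1 to r2.
  [  1   2  -3/5 ]
  [  0  -1   9/5 ]
  [ -2  -5     3 ]
Add 2 times r1 to r3.
  [ 1   2  -3/5 ]
  [ 0  -1   9/5 ]
  [ 0  -1   9/5 ]
Multiply r2 by -1.
  [ 1   2  -3/5 ]
  [ 0   1  -9/5 ]
  [ 0  -1   9/5 ]
Add r2 to r3.
  [ 1  2  -3/5 ]
  [ 0  1  -9/5 ]
  [ 0  0     0 ]
Subtract 2 times r2 from r1.
  [ 1  0     3 ]
  [ 0  1  -9/5 ]
  [ 0  0     0 ]
The reduced form has 2 nonzero rows.

rank = 2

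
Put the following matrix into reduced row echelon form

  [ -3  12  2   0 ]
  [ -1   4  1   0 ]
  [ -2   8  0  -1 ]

r1 := -1/3·r1
  [  1  -4  -2/3   0 ]
  [ -1   4     1   0 ]
  [ -2   8     0  -1 ]
r2 := r2 + r1
  [  1  -4  -2/3   0 ]
  [  0   0   1/3   0 ]
  [ -2   8     0  -1 ]
r3 := r3 + 2·r1
  [ 1  -4  -2/3   0 ]
  [ 0   0   1/3   0 ]
  [ 0   0  -4/3  -1 ]
r2 := 3·r2
  [ 1  -4  -2/3   0 ]
  [ 0   0     1   0 ]
  [ 0   0  -4/3  -1 ]
r3 := r3 + 4/3·r2
  [ 1  -4  -2/3   0 ]
  [ 0   0     1   0 ]
  [ 0   0     0  -1 ]
r3 := -1·r3
  [ 1  -4  -2/3  0 ]
  [ 0   0     1  0 ]
  [ 0   0     0  1 ]
r1 := r1 + 2/3·r2
  [ 1  -4  0  0 ]
  [ 0   0  1  0 ]
  [ 0   0  0  1 ]

[[1, -4, 0, 0], [0, 0, 1, 0], [0, 0, 0, 1]]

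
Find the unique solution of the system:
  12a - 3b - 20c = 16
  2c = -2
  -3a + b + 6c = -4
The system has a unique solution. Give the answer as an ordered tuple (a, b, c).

Form the augmented matrix and row-reduce:
  [ 12  -3  -20  |  16 ]
  [  0   0    2  |  -2 ]
  [ -3   1    6  |  -4 ]
r1 → 1/12·r1
r3 → r3 + 3·r1
r2 <=> r3
r2 → 4·r2
r3 → 1/2·r3
r2 → r2 − 4·r3
r1 → r1 + 5/3·r3
r1 → r1 + 1/4·r2
Reading off the last column: a = 2/3, b = 4, c = -1.

(2/3, 4, -1)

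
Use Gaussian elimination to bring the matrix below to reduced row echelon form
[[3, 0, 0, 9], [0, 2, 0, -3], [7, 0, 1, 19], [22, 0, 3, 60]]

R1 ← 1/3·R1
  [  1  0  0   3 ]
  [  0  2  0  -3 ]
  [  7  0  1  19 ]
  [ 22  0  3  60 ]
R3 ← R3 − 7·R1
  [  1  0  0   3 ]
  [  0  2  0  -3 ]
  [  0  0  1  -2 ]
  [ 22  0  3  60 ]
R4 ← R4 − 22·R1
  [ 1  0  0   3 ]
  [ 0  2  0  -3 ]
  [ 0  0  1  -2 ]
  [ 0  0  3  -6 ]
R2 ← 1/2·R2
  [ 1  0  0     3 ]
  [ 0  1  0  -3/2 ]
  [ 0  0  1    -2 ]
  [ 0  0  3    -6 ]
R4 ← R4 − 3·R3
  [ 1  0  0     3 ]
  [ 0  1  0  -3/2 ]
  [ 0  0  1    -2 ]
  [ 0  0  0     0 ]

[[1, 0, 0, 3], [0, 1, 0, -3/2], [0, 0, 1, -2], [0, 0, 0, 0]]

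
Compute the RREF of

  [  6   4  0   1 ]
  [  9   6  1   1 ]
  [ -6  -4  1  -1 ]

Multiply ρ1 by 1/6.
  [  1  2/3  0  1/6 ]
  [  9    6  1    1 ]
  [ -6   -4  1   -1 ]
Subtract 9 times ρ1 from ρ2.
  [  1  2/3  0   1/6 ]
  [  0    0  1  -1/2 ]
  [ -6   -4  1    -1 ]
Add 6 times ρ1 to ρ3.
  [ 1  2/3  0   1/6 ]
  [ 0    0  1  -1/2 ]
  [ 0    0  1     0 ]
Subtract ρ2 from ρ3.
  [ 1  2/3  0   1/6 ]
  [ 0    0  1  -1/2 ]
  [ 0    0  0   1/2 ]
Multiply ρ3 by 2.
  [ 1  2/3  0   1/6 ]
  [ 0    0  1  -1/2 ]
  [ 0    0  0     1 ]
Add 1/2 times ρ3 to ρ2.
  [ 1  2/3  0  1/6 ]
  [ 0    0  1    0 ]
  [ 0    0  0    1 ]
Subtract 1/6 times ρ3 from ρ1.
  [ 1  2/3  0  0 ]
  [ 0    0  1  0 ]
  [ 0    0  0  1 ]

[[1, 2/3, 0, 0], [0, 0, 1, 0], [0, 0, 0, 1]]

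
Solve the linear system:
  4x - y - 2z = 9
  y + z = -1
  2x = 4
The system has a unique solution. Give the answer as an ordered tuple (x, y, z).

(2, -1, 0)

Form the augmented matrix and row-reduce:
  [ 4  -1  -2  |   9 ]
  [ 0   1   1  |  -1 ]
  [ 2   0   0  |   4 ]
ρ1 := 1/4·ρ1
  [ 1  -1/4  -1/2  |  9/4 ]
  [ 0     1     1  |   -1 ]
  [ 2     0     0  |    4 ]
ρ3 := ρ3 − 2·ρ1
  [ 1  -1/4  -1/2  |   9/4 ]
  [ 0     1     1  |    -1 ]
  [ 0   1/2     1  |  -1/2 ]
ρ3 := ρ3 − 1/2·ρ2
  [ 1  -1/4  -1/2  |  9/4 ]
  [ 0     1     1  |   -1 ]
  [ 0     0   1/2  |    0 ]
ρ3 := 2·ρ3
  [ 1  -1/4  -1/2  |  9/4 ]
  [ 0     1     1  |   -1 ]
  [ 0     0     1  |    0 ]
ρ2 := ρ2 − ρ3
  [ 1  -1/4  -1/2  |  9/4 ]
  [ 0     1     0  |   -1 ]
  [ 0     0     1  |    0 ]
ρ1 := ρ1 + 1/2·ρ3
  [ 1  -1/4  0  |  9/4 ]
  [ 0     1  0  |   -1 ]
  [ 0     0  1  |    0 ]
ρ1 := ρ1 + 1/4·ρ2
  [ 1  0  0  |   2 ]
  [ 0  1  0  |  -1 ]
  [ 0  0  1  |   0 ]
Reading off the last column: x = 2, y = -1, z = 0.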